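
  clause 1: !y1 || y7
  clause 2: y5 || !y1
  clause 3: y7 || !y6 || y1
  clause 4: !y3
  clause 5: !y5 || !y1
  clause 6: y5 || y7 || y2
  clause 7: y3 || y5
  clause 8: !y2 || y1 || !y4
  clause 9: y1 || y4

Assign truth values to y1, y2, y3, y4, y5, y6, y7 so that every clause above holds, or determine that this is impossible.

The clause (!y3) is unit, so y3 = false.
The clause (y5) is unit, so y5 = true.
The clause (!y1) is unit, so y1 = false.
The clause (y4) is unit, so y4 = true.
The clause (!y2) is unit, so y2 = false.
Try y7 = true.
All clauses hold; y6 can take either value.

y1 ↦ false; y2 ↦ false; y3 ↦ false; y4 ↦ true; y5 ↦ true; y6 ↦ true; y7 ↦ true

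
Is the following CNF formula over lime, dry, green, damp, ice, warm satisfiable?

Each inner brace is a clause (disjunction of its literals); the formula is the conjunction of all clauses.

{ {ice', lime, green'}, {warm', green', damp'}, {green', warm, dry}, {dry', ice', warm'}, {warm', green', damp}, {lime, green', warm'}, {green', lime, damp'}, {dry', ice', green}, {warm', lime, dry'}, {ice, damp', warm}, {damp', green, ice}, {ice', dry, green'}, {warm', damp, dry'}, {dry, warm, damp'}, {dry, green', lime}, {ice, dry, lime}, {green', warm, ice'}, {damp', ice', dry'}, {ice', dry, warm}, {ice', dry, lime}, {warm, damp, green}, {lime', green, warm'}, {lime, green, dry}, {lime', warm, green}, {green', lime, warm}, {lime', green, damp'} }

Satisfiable

Suppose ice = 0.
Suppose damp = 0.
Suppose warm = 0.
From the singleton clause (green), green = 1.
From the singleton clause (dry), dry = 1.
From the singleton clause (lime), lime = 1.
Every clause now holds.
A satisfying assignment: lime: 1, dry: 1, green: 1, damp: 0, ice: 0, warm: 0.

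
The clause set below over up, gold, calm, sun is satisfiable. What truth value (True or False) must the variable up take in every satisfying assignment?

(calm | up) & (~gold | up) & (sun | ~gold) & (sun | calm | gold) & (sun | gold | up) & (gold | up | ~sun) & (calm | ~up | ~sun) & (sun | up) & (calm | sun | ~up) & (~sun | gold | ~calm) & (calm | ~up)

Suppose up = 0.
(calm) alone gives calm = 1.
(~gold) alone gives gold = 0.
(sun) alone gives sun = 1.
But (~sun) is also a unit clause — contradiction.
So every satisfying assignment has up = True.

True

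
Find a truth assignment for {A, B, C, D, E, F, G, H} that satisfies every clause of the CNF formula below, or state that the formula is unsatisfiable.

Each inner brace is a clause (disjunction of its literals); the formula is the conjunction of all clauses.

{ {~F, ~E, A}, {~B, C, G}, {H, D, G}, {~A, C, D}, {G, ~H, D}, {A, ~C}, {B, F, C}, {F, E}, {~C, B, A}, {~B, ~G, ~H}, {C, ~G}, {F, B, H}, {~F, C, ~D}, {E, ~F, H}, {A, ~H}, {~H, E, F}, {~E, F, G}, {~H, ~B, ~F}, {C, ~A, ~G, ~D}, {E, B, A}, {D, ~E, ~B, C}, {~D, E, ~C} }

Suppose A = 1.
Suppose C = 1.
Suppose F = 0.
Unit clause (E) forces E = 1.
Unit clause (G) forces G = 1.
Suppose B = 1.
Unit clause (~H) forces H = 0.
No clause remains; D is free.

A ↦ 1,  B ↦ 1,  C ↦ 1,  D ↦ 0,  E ↦ 1,  F ↦ 0,  G ↦ 1,  H ↦ 0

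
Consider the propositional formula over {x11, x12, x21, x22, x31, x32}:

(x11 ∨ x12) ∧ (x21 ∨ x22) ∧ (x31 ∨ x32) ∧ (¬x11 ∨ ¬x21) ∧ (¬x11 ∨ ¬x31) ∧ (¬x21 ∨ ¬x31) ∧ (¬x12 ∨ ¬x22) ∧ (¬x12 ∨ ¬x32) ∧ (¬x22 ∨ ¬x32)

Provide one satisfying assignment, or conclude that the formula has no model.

UNSATISFIABLE

Branch on x11: set x11 = True.
(¬x21) alone gives x21 = False.
(x22) alone gives x22 = True.
(¬x31) alone gives x31 = False.
(x32) alone gives x32 = True.
But (¬x32) is also a unit clause — contradiction.
So x11 must be the other value — set x11 = False.
(x12) alone gives x12 = True.
(¬x22) alone gives x22 = False.
(x21) alone gives x21 = True.
(¬x31) alone gives x31 = False.
(x32) alone gives x32 = True.
But (¬x32) is also a unit clause — contradiction.
Either choice for x11 ends in contradiction.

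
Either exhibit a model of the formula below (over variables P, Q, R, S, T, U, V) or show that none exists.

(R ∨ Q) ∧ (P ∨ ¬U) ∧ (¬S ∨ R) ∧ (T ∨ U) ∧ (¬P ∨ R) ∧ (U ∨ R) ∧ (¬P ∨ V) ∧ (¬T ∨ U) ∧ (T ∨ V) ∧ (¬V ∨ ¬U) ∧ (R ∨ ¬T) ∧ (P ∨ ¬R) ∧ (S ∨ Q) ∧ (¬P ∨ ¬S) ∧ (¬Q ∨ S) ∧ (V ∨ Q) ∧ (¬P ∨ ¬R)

UNSATISFIABLE

Suppose R = True.
The clause (P) is unit, so P = True.
That conflicts with the unit clause (¬P).
So R must be the other value — set R = False.
The clause (Q) is unit, so Q = True.
The clause (¬S) is unit, so S = False.
That conflicts with the unit clause (S).
Neither R = True nor R = False works.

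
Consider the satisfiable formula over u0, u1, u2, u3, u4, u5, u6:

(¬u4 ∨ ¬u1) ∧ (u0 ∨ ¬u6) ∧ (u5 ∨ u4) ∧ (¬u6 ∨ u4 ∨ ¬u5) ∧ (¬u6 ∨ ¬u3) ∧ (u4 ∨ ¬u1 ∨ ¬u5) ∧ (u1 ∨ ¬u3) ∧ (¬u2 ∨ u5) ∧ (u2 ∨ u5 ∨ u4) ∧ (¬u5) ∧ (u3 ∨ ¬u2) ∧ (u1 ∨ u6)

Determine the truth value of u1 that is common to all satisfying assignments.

Suppose u1 = True.
(¬u4) alone gives u4 = False.
(u5) alone gives u5 = True.
That conflicts with the unit clause (¬u5).
So every satisfying assignment has u1 = False.

False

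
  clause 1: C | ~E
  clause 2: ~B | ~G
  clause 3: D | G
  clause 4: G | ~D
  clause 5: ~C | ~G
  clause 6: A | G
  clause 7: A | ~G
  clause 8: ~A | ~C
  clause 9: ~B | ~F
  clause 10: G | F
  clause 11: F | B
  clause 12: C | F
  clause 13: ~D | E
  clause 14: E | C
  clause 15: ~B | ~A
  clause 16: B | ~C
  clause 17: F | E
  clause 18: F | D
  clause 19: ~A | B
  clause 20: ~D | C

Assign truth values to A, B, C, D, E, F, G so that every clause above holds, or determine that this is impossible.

UNSATISFIABLE

Branch on C: set C = 1.
The clause (~G) is unit, so G = 0.
The clause (D) is unit, so D = 1.
That conflicts with the unit clause (~D).
That branch fails; take C = 0 instead.
The clause (~E) is unit, so E = 0.
That conflicts with the unit clause (E).
Both values of C lead to a conflict.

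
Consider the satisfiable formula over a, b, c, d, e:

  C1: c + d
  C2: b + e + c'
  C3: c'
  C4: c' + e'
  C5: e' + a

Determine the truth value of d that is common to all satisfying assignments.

True

Suppose d = 0.
Unit clause (c) forces c = 1.
Now (c') is unsatisfied and unit — conflict.
So every satisfying assignment has d = True.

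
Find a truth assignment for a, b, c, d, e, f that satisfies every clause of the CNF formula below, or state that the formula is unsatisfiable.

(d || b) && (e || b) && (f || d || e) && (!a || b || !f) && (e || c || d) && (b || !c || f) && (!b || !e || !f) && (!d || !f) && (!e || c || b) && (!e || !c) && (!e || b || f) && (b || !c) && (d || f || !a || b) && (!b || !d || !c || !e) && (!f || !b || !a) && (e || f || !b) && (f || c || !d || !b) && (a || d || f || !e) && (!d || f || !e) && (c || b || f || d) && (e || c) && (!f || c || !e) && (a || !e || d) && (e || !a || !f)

a: false, b: true, c: true, d: false, e: false, f: true

Branch on d: set d = false.
From the singleton clause (b), b = true.
Branch on f: set f = true.
From the singleton clause (!e), e = false.
From the singleton clause (c), c = true.
From the singleton clause (!a), a = false.
Every clause now holds.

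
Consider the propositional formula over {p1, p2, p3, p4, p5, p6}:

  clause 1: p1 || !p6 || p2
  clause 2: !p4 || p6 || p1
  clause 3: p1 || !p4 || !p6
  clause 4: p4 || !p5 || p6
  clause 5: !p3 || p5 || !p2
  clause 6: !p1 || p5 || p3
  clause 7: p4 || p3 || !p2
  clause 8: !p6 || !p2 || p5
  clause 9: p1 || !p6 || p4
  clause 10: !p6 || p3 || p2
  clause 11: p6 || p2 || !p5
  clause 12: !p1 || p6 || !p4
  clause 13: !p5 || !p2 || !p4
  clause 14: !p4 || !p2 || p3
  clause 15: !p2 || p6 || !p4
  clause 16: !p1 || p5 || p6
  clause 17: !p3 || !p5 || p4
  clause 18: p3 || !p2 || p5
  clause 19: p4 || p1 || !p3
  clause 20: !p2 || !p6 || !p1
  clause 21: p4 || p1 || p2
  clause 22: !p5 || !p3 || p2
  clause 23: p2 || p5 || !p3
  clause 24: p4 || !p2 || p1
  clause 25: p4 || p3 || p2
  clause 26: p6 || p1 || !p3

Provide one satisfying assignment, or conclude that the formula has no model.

Try p1 = true.
Try p5 = true.
Try p4 = true.
Unit clause (p6) forces p6 = true.
Unit clause (!p2) forces p2 = false.
Unit clause (p3) forces p3 = true.
But (!p3) is also a unit clause — contradiction.
So p4 must be the other value — set p4 = false.
Unit clause (p6) forces p6 = true.
Unit clause (!p3) forces p3 = false.
Unit clause (!p2) forces p2 = false.
But (p2) is also a unit clause — contradiction.
Neither p4 = true nor p4 = false works.
So p5 must be the other value — set p5 = false.
Unit clause (p3) forces p3 = true.
Unit clause (!p2) forces p2 = false.
But (p2) is also a unit clause — contradiction.
Neither p5 = true nor p5 = false works.
So p1 must be the other value — set p1 = false.
Try p6 = false.
Unit clause (!p4) forces p4 = false.
Unit clause (!p5) forces p5 = false.
Unit clause (!p3) forces p3 = false.
Unit clause (!p2) forces p2 = false.
But (p2) is also a unit clause — contradiction.
So p6 must be the other value — set p6 = true.
Unit clause (p2) forces p2 = true.
Unit clause (!p4) forces p4 = false.
But (p4) is also a unit clause — contradiction.
Neither p6 = true nor p6 = false works.
Neither p1 = true nor p1 = false works.

UNSATISFIABLE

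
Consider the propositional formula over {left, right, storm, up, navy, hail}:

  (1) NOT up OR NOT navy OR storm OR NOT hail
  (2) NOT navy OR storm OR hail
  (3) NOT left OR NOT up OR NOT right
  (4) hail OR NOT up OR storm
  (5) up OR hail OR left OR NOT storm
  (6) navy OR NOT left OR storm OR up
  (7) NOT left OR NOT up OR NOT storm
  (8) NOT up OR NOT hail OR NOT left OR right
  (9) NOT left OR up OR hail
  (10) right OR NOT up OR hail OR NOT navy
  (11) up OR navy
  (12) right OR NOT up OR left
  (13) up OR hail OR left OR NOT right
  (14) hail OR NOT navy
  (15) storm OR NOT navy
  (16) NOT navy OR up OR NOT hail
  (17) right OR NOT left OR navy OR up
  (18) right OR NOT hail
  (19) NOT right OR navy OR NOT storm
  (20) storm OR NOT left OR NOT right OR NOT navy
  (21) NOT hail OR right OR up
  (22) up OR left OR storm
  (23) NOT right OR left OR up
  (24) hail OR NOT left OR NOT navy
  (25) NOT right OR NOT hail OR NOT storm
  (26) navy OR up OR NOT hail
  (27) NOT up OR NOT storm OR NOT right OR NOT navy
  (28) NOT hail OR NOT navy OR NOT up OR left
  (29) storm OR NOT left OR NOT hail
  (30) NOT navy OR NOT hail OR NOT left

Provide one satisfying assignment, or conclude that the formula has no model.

left ↦ false, right ↦ true, storm ↦ false, up ↦ true, navy ↦ false, hail ↦ true

Case up = true:
Case left = false:
The clause (right) is unit, so right = true.
Case hail = true:
The clause (NOT storm) is unit, so storm = false.
The clause (NOT navy) is unit, so navy = false.
Every clause now holds.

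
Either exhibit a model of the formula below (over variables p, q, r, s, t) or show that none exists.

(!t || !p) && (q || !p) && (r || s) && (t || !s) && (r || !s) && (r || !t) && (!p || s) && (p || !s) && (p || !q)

Suppose t = false.
(!s) alone gives s = false.
(r) alone gives r = true.
(!p) alone gives p = false.
(!q) alone gives q = false.
This assignment satisfies each clause.

p=false; q=false; r=true; s=false; t=false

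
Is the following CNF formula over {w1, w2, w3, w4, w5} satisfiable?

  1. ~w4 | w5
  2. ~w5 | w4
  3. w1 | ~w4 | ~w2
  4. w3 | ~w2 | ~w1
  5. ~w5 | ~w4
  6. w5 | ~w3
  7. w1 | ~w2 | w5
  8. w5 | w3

No

Suppose w4 = 0.
Unit clause (~w5) forces w5 = 0.
Unit clause (~w3) forces w3 = 0.
But (w3) is also a unit clause — contradiction.
Backtrack on w4: now try w4 = 1.
Unit clause (w5) forces w5 = 1.
But (~w5) is also a unit clause — contradiction.
Both values of w4 lead to a conflict.
No assignment satisfies every clause.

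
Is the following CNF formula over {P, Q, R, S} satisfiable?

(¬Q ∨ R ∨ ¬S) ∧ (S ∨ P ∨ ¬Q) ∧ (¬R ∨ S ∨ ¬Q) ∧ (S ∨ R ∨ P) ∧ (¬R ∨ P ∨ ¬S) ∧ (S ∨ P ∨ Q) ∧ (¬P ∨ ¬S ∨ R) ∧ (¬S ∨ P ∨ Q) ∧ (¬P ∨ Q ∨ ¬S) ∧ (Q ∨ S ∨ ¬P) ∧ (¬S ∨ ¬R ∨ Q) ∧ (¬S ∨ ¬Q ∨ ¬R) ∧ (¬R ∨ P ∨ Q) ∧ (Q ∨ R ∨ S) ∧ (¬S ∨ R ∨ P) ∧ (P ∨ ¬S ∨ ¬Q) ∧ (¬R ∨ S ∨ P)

Branch on Q: set Q = True.
Branch on R: set R = False.
From the singleton clause (¬S), S = False.
From the singleton clause (P), P = True.
All clauses are satisfied.
A satisfying assignment: P=True; Q=True; R=False; S=False.

Yes, satisfiable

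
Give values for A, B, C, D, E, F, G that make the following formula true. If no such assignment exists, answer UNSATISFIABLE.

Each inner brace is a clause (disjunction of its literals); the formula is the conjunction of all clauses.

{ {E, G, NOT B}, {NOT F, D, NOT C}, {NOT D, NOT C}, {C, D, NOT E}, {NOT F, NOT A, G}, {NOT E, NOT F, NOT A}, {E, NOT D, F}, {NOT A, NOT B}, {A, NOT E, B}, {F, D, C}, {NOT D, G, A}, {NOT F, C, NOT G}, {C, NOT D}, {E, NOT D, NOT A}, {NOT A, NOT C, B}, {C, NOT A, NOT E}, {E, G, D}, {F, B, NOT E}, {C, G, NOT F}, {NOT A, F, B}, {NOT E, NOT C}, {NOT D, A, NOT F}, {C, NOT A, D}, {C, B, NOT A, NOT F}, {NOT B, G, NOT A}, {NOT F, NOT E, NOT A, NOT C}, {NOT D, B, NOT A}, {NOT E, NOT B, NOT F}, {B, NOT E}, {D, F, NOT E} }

A=false,  B=true,  C=true,  D=false,  E=false,  F=false,  G=true

Branch on D: set D = false.
Branch on F: set F = false.
From the singleton clause (C), C = true.
From the singleton clause (NOT E), E = false.
From the singleton clause (G), G = true.
Branch on A: set A = false.
No clause remains; B is free.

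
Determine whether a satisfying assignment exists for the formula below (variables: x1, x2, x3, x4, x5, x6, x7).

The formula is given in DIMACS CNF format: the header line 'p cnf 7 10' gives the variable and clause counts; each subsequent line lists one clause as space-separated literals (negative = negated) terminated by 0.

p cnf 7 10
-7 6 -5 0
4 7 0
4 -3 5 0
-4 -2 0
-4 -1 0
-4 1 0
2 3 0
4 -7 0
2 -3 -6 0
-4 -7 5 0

Unsatisfiable

Branch on x4: set x4 = True.
Unit clause (¬x2) forces x2 = False.
Unit clause (¬x1) forces x1 = False.
That conflicts with the unit clause (x1).
That branch fails; take x4 = False instead.
Unit clause (x7) forces x7 = True.
That conflicts with the unit clause (¬x7).
Either choice for x4 ends in contradiction.
No assignment satisfies every clause.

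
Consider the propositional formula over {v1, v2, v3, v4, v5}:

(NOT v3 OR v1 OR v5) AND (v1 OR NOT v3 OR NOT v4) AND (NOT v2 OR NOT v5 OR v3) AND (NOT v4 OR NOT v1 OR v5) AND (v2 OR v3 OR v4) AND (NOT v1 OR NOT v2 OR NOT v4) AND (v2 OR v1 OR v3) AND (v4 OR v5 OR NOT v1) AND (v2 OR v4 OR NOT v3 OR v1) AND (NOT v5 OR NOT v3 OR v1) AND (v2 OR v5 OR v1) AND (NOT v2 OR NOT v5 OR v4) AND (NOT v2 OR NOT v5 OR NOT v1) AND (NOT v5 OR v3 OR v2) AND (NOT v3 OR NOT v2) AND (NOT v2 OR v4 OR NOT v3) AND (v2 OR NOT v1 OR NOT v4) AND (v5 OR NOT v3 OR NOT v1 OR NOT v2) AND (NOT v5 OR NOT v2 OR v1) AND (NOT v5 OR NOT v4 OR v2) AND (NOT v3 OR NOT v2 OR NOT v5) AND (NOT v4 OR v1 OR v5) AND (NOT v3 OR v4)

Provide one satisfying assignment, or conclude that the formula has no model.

Case v3 = false:
Case v2 = true:
The clause (NOT v5) is unit, so v5 = false.
Case v4 = false:
The clause (NOT v1) is unit, so v1 = false.
This assignment satisfies each clause.

v1=false; v2=true; v3=false; v4=false; v5=false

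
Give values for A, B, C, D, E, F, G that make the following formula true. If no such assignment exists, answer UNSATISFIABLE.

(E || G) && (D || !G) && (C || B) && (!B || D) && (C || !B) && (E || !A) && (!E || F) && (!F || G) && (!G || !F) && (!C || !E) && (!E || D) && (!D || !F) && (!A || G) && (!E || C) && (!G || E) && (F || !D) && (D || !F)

Branch on E: set E = true.
Unit clause (F) forces F = true.
Unit clause (G) forces G = true.
Now (!G) is unsatisfied and unit — conflict.
Backtrack on E: now try E = false.
Unit clause (G) forces G = true.
Now (!G) is unsatisfied and unit — conflict.
Both values of E lead to a conflict.

UNSATISFIABLE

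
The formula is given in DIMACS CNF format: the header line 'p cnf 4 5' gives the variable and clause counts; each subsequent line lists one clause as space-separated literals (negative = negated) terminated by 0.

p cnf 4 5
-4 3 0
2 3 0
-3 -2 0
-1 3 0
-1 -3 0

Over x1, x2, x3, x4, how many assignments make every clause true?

There are 2^4 = 16 truth assignments over (x1, x2, x3, x4).
Check each against the 5 clauses (columns in the order x1, x2, x3, x4):
  F F F F  ✗ fails (x2 ∨ x3)
  F F F T  ✗ fails (¬x4 ∨ x3)
  F F T F  ✓ satisfies all
  F F T T  ✓ satisfies all
  F T F F  ✓ satisfies all
  F T F T  ✗ fails (¬x4 ∨ x3)
  F T T F  ✗ fails (¬x3 ∨ ¬x2)
  F T T T  ✗ fails (¬x3 ∨ ¬x2)
  T F F F  ✗ fails (x2 ∨ x3)
  T F F T  ✗ fails (¬x4 ∨ x3)
  T F T F  ✗ fails (¬x1 ∨ ¬x3)
  T F T T  ✗ fails (¬x1 ∨ ¬x3)
  T T F F  ✗ fails (¬x1 ∨ x3)
  T T F T  ✗ fails (¬x4 ∨ x3)
  T T T F  ✗ fails (¬x3 ∨ ¬x2)
  T T T T  ✗ fails (¬x3 ∨ ¬x2)
3 of the 16 rows are models.

3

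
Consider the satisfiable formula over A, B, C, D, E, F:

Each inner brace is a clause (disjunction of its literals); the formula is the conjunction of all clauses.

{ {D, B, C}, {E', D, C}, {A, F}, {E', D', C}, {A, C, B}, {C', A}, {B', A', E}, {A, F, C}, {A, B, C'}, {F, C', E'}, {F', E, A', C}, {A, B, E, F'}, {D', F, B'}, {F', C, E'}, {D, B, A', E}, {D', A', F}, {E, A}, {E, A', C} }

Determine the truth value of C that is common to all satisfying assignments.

True

Suppose C = 0.
Try D = 1.
Unit clause (E') forces E = 0.
Unit clause (A) forces A = 1.
But (A') is also a unit clause — contradiction.
Undo D and try D = 0.
Unit clause (B) forces B = 1.
Unit clause (E') forces E = 0.
Unit clause (A') forces A = 0.
But (A) is also a unit clause — contradiction.
Neither D = 1 nor D = 0 works.
So every satisfying assignment has C = True.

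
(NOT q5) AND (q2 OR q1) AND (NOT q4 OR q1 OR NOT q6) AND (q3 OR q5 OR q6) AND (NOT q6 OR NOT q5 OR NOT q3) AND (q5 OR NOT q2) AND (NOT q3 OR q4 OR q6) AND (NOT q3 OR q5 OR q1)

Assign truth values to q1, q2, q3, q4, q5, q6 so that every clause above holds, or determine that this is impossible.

From the singleton clause (NOT q5), q5 = false.
From the singleton clause (NOT q2), q2 = false.
From the singleton clause (q1), q1 = true.
Suppose q3 = false.
From the singleton clause (q6), q6 = true.
No clause remains; q4 is free.

q1=true; q2=false; q3=false; q4=false; q5=false; q6=true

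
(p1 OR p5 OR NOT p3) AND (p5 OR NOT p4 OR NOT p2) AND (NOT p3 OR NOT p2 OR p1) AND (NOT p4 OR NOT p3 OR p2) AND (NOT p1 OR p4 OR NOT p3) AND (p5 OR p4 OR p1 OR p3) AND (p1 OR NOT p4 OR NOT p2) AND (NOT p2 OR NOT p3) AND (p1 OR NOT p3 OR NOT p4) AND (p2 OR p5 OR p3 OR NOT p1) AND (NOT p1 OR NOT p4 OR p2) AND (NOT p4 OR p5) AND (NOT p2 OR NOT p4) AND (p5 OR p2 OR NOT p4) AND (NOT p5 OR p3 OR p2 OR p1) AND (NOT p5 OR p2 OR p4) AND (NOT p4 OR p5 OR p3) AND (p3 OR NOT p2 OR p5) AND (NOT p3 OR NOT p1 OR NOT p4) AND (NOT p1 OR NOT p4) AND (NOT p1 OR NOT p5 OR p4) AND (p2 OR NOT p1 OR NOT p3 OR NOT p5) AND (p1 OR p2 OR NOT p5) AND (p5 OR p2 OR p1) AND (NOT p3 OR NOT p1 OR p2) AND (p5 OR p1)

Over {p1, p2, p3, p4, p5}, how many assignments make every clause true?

1

There are 2^5 = 32 truth assignments over (p1, p2, p3, p4, p5).
Split on p1. With p1 = true, the clauses containing p1 are satisfied and NOT p1 drops from the rest; 0 of the 2^4 = 16 assignments to the other variables satisfy what remains.
With p1 = false, by the same count on the reduced clause set, 1 assignment works.
Total: 0 + 1 = 1.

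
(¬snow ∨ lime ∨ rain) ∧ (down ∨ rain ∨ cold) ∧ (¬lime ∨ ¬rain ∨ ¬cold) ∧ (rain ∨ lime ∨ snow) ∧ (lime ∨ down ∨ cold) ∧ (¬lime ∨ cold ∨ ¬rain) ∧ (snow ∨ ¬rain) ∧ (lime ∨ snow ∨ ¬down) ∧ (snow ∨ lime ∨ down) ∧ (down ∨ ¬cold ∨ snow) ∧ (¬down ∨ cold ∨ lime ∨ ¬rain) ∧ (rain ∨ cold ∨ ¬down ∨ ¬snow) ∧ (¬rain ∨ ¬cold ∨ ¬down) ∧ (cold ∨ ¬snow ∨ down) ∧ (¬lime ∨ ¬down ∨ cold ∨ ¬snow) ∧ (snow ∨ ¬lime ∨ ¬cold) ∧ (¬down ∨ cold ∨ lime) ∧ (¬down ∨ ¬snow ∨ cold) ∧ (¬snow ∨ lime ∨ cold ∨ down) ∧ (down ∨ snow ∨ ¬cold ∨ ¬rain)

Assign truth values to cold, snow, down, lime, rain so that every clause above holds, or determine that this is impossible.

Suppose snow = False.
Unit clause (¬rain) forces rain = False.
Unit clause (lime) forces lime = True.
Unit clause (¬cold) forces cold = False.
Unit clause (down) forces down = True.
Every clause now holds.

cold: False; snow: False; down: True; lime: True; rain: False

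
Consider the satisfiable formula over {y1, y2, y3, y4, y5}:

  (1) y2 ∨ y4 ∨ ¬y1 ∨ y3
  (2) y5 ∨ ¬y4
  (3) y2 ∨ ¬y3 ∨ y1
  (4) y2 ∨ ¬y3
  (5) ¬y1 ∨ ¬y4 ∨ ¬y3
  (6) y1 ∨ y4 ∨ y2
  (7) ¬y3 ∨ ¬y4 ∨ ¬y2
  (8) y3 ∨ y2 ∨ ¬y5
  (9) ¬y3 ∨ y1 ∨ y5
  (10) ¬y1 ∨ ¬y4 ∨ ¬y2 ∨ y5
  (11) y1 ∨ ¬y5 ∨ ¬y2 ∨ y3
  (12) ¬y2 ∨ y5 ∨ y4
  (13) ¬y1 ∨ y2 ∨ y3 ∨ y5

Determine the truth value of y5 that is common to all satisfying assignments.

Suppose y5 = False.
From the singleton clause (¬y4), y4 = False.
From the singleton clause (¬y2), y2 = False.
From the singleton clause (¬y3), y3 = False.
From the singleton clause (¬y1), y1 = False.
But (y1) is also a unit clause — contradiction.
So every satisfying assignment has y5 = True.

True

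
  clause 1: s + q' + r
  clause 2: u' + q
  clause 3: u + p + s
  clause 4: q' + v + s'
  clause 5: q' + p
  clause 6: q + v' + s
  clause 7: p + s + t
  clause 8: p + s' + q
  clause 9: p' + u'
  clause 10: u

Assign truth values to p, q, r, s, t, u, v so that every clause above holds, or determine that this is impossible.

UNSATISFIABLE

From the singleton clause (u), u = 1.
From the singleton clause (q), q = 1.
From the singleton clause (p), p = 1.
Now (p') is unsatisfied and unit — conflict.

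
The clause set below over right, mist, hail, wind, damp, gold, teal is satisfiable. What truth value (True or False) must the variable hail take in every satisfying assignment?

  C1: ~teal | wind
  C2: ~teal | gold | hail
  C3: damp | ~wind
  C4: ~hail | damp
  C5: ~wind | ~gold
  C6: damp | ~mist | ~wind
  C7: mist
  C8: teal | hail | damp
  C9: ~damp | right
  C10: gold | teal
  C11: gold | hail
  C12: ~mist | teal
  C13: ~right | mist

Suppose hail = 0.
Unit clause (mist) forces mist = 1.
Unit clause (gold) forces gold = 1.
Unit clause (~wind) forces wind = 0.
Unit clause (~teal) forces teal = 0.
That conflicts with the unit clause (teal).
So every satisfying assignment has hail = True.

True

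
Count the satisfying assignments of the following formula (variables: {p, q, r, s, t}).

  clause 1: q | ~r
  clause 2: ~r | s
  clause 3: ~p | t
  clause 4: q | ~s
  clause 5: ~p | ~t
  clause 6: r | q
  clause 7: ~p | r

There are 2^5 = 32 truth assignments over (p, q, r, s, t).
Split on s. With s = 1, the clauses containing s are satisfied and ~s drops from the rest; 4 of the 2^4 = 16 assignments to the other variables satisfy what remains.
With s = 0, by the same count on the reduced clause set, 2 assignments work.
(One model: p=F, q=T, r=F, s=F, t=F.)
Total: 4 + 2 = 6.

6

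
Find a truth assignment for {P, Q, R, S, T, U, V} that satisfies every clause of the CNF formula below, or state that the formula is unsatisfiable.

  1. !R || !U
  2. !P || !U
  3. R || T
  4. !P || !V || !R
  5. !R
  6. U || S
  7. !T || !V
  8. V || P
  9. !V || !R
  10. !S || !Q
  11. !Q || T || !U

P=true, Q=false, R=false, S=true, T=true, U=false, V=false

Unit clause (!R) forces R = false.
Unit clause (T) forces T = true.
Unit clause (!V) forces V = false.
Unit clause (P) forces P = true.
Unit clause (!U) forces U = false.
Unit clause (S) forces S = true.
Unit clause (!Q) forces Q = false.
This assignment satisfies each clause.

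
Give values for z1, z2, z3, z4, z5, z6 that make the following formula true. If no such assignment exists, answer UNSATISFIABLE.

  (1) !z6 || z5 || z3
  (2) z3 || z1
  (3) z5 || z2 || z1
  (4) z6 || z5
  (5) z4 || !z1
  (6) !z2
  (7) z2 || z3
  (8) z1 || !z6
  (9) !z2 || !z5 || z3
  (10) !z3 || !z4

(!z2) alone gives z2 = false.
(z3) alone gives z3 = true.
(!z4) alone gives z4 = false.
(!z1) alone gives z1 = false.
(z5) alone gives z5 = true.
(!z6) alone gives z6 = false.
All clauses are satisfied.

z1=false; z2=false; z3=true; z4=false; z5=true; z6=false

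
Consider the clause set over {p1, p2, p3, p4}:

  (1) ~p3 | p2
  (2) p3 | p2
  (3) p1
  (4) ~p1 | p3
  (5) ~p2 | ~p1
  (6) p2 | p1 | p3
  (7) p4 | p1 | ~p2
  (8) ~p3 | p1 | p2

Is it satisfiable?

From the singleton clause (p1), p1 = 1.
From the singleton clause (p3), p3 = 1.
From the singleton clause (p2), p2 = 1.
That conflicts with the unit clause (~p2).
No assignment satisfies every clause.

No, unsatisfiable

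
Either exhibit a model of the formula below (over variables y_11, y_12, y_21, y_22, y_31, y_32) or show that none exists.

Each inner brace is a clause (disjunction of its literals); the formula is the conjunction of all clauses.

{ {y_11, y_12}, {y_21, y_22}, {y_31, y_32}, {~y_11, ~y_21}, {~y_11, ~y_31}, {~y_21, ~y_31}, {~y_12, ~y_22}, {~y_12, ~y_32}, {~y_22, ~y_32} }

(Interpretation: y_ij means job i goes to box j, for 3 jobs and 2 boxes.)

Branch on y_11: set y_11 = 1.
(~y_21) alone gives y_21 = 0.
(y_22) alone gives y_22 = 1.
(~y_31) alone gives y_31 = 0.
(y_32) alone gives y_32 = 1.
Now (~y_32) is unsatisfied and unit — conflict.
Backtrack on y_11: now try y_11 = 0.
(y_12) alone gives y_12 = 1.
(~y_22) alone gives y_22 = 0.
(y_21) alone gives y_21 = 1.
(~y_31) alone gives y_31 = 0.
(y_32) alone gives y_32 = 1.
Now (~y_32) is unsatisfied and unit — conflict.
Both values of y_11 lead to a conflict.

UNSATISFIABLE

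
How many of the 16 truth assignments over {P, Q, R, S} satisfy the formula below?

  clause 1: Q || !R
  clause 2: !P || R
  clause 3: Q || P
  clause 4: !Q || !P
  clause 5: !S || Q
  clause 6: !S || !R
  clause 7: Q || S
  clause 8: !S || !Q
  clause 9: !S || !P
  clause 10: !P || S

2

There are 2^4 = 16 truth assignments over (P, Q, R, S).
Check each against the 10 clauses (columns in the order P, Q, R, S):
  F F F F  ✗ fails (Q || P)
  F F F T  ✗ fails (Q || P)
  F F T F  ✗ fails (Q || !R)
  F F T T  ✗ fails (Q || !R)
  F T F F  ✓ satisfies all
  F T F T  ✗ fails (!S || !Q)
  F T T F  ✓ satisfies all
  F T T T  ✗ fails (!S || !R)
  T F F F  ✗ fails (!P || R)
  T F F T  ✗ fails (!P || R)
  T F T F  ✗ fails (Q || !R)
  T F T T  ✗ fails (Q || !R)
  T T F F  ✗ fails (!P || R)
  T T F T  ✗ fails (!P || R)
  T T T F  ✗ fails (!Q || !P)
  T T T T  ✗ fails (!Q || !P)
2 of the 16 rows are models.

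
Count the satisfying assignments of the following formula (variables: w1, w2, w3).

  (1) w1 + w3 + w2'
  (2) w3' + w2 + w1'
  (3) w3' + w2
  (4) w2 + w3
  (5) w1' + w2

3

There are 2^3 = 8 truth assignments over (w1, w2, w3).
Check each against the 5 clauses (columns in the order w1, w2, w3):
  F F F  ✗ fails (w2 + w3)
  F F T  ✗ fails (w3' + w2)
  F T F  ✗ fails (w1 + w3 + w2')
  F T T  ✓ satisfies all
  T F F  ✗ fails (w2 + w3)
  T F T  ✗ fails (w3' + w2 + w1')
  T T F  ✓ satisfies all
  T T T  ✓ satisfies all
3 of the 8 rows are models.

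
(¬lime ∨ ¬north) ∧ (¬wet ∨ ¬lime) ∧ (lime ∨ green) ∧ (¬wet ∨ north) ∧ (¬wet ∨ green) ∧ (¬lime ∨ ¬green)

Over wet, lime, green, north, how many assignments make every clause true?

4

There are 2^4 = 16 truth assignments over (wet, lime, green, north).
Check each against the 6 clauses (columns in the order wet, lime, green, north):
  F F F F  ✗ fails (lime ∨ green)
  F F F T  ✗ fails (lime ∨ green)
  F F T F  ✓ satisfies all
  F F T T  ✓ satisfies all
  F T F F  ✓ satisfies all
  F T F T  ✗ fails (¬lime ∨ ¬north)
  F T T F  ✗ fails (¬lime ∨ ¬green)
  F T T T  ✗ fails (¬lime ∨ ¬north)
  T F F F  ✗ fails (lime ∨ green)
  T F F T  ✗ fails (lime ∨ green)
  T F T F  ✗ fails (¬wet ∨ north)
  T F T T  ✓ satisfies all
  T T F F  ✗ fails (¬wet ∨ ¬lime)
  T T F T  ✗ fails (¬lime ∨ ¬north)
  T T T F  ✗ fails (¬wet ∨ ¬lime)
  T T T T  ✗ fails (¬lime ∨ ¬north)
4 of the 16 rows are models.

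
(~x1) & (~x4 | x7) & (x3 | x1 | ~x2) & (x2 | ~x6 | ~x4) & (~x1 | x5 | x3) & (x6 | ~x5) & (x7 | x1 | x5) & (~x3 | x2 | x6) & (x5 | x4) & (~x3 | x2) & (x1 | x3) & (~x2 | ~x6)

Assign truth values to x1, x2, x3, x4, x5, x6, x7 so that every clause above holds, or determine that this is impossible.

x1: 0, x2: 1, x3: 1, x4: 1, x5: 0, x6: 0, x7: 1

Unit clause (~x1) forces x1 = 0.
Unit clause (x3) forces x3 = 1.
Unit clause (x2) forces x2 = 1.
Unit clause (~x6) forces x6 = 0.
Unit clause (~x5) forces x5 = 0.
Unit clause (x7) forces x7 = 1.
Unit clause (x4) forces x4 = 1.
This assignment satisfies each clause.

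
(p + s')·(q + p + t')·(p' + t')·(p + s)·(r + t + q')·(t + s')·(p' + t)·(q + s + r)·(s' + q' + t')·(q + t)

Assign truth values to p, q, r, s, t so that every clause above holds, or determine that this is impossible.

Suppose p = 1.
From the singleton clause (t'), t = 0.
Now (t) is unsatisfied and unit — conflict.
That branch fails; take p = 0 instead.
From the singleton clause (s'), s = 0.
Now (s) is unsatisfied and unit — conflict.
Neither p = 1 nor p = 0 works.

UNSATISFIABLE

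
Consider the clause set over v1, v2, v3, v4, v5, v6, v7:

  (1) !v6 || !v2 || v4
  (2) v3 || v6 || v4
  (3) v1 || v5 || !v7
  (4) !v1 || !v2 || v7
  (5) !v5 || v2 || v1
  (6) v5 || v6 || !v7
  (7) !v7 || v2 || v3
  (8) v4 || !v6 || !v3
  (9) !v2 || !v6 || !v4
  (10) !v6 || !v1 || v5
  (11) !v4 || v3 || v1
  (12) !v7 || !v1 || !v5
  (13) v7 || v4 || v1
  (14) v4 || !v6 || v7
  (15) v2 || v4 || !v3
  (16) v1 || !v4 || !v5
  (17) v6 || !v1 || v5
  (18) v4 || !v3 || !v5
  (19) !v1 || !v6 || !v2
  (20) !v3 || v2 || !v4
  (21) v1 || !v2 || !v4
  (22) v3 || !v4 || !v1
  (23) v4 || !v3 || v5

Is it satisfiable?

No, unsatisfiable

Try v6 = false.
Try v3 = true.
Try v5 = true.
The clause (v4) is unit, so v4 = true.
The clause (v1) is unit, so v1 = true.
The clause (!v7) is unit, so v7 = false.
The clause (!v2) is unit, so v2 = false.
That conflicts with the unit clause (v2).
Backtrack on v5: now try v5 = false.
The clause (!v7) is unit, so v7 = false.
The clause (!v1) is unit, so v1 = false.
The clause (v4) is unit, so v4 = true.
The clause (v2) is unit, so v2 = true.
That conflicts with the unit clause (!v2).
Neither v5 = true nor v5 = false works.
Backtrack on v3: now try v3 = false.
The clause (v4) is unit, so v4 = true.
The clause (v1) is unit, so v1 = true.
That conflicts with the unit clause (!v1).
Neither v3 = true nor v3 = false works.
Backtrack on v6: now try v6 = true.
Try v2 = false.
Try v5 = false.
The clause (!v1) is unit, so v1 = false.
The clause (!v7) is unit, so v7 = false.
The clause (v4) is unit, so v4 = true.
The clause (v3) is unit, so v3 = true.
That conflicts with the unit clause (!v3).
Backtrack on v5: now try v5 = true.
The clause (v1) is unit, so v1 = true.
The clause (!v7) is unit, so v7 = false.
The clause (v4) is unit, so v4 = true.
The clause (!v3) is unit, so v3 = false.
That conflicts with the unit clause (v3).
Neither v5 = true nor v5 = false works.
Backtrack on v2: now try v2 = true.
The clause (v4) is unit, so v4 = true.
That conflicts with the unit clause (!v4).
Neither v2 = true nor v2 = false works.
Neither v6 = true nor v6 = false works.
No assignment satisfies every clause.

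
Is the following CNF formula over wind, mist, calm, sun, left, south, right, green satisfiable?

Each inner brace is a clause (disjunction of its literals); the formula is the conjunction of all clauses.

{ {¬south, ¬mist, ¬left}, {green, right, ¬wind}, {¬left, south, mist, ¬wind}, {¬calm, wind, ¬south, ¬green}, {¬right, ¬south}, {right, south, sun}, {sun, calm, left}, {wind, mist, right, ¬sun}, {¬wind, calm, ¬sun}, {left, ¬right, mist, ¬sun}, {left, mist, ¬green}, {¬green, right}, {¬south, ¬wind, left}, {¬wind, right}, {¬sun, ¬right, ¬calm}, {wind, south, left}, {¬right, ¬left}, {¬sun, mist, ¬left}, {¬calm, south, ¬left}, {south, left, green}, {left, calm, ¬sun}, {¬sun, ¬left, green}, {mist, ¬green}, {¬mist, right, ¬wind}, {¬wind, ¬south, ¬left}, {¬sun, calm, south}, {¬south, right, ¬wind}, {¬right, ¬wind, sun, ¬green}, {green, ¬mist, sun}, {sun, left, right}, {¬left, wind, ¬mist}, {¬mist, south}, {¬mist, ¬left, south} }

Satisfiable

Suppose right = False.
Unit clause (¬green) forces green = False.
Unit clause (¬wind) forces wind = False.
Suppose south = True.
Suppose mist = False.
Unit clause (¬sun) forces sun = False.
Unit clause (left) forces left = True.
All clauses hold; calm can take either value.
A satisfying assignment: wind=False,  mist=False,  calm=False,  sun=False,  left=True,  south=True,  right=False,  green=False.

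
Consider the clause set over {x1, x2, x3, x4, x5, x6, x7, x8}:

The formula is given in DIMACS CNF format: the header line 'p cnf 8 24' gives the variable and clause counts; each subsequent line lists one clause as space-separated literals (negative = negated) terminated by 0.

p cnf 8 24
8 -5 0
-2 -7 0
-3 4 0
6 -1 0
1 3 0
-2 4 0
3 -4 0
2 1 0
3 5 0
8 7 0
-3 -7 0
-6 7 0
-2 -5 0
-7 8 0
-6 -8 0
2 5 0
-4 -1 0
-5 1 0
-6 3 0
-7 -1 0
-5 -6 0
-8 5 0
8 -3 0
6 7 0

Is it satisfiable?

No

Case x8 = True:
From the singleton clause (¬x6), x6 = False.
From the singleton clause (¬x1), x1 = False.
From the singleton clause (x3), x3 = True.
From the singleton clause (x4), x4 = True.
From the singleton clause (x2), x2 = True.
From the singleton clause (¬x7), x7 = False.
Now (x7) is unsatisfied and unit — conflict.
So x8 must be the other value — set x8 = False.
From the singleton clause (¬x5), x5 = False.
From the singleton clause (x3), x3 = True.
Now (¬x3) is unsatisfied and unit — conflict.
Either choice for x8 ends in contradiction.
No assignment satisfies every clause.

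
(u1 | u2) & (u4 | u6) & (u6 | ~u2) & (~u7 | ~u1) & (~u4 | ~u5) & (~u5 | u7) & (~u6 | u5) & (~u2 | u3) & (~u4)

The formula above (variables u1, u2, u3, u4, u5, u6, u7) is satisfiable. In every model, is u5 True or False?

Suppose u5 = 0.
(~u6) alone gives u6 = 0.
(u4) alone gives u4 = 1.
Now (~u4) is unsatisfied and unit — conflict.
So every satisfying assignment has u5 = True.

True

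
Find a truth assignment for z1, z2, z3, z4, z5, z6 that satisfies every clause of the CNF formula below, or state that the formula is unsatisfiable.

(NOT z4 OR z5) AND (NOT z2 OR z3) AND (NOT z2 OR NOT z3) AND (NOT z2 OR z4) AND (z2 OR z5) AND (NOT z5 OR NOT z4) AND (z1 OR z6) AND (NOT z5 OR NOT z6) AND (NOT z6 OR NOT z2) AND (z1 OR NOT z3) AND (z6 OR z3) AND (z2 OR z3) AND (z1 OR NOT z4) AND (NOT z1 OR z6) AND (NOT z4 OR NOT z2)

Try z4 = false.
(NOT z2) alone gives z2 = false.
(z5) alone gives z5 = true.
(NOT z6) alone gives z6 = false.
(z1) alone gives z1 = true.
Now (NOT z1) is unsatisfied and unit — conflict.
That branch fails; take z4 = true instead.
(z5) alone gives z5 = true.
Now (NOT z5) is unsatisfied and unit — conflict.
Neither z4 = true nor z4 = false works.

UNSATISFIABLE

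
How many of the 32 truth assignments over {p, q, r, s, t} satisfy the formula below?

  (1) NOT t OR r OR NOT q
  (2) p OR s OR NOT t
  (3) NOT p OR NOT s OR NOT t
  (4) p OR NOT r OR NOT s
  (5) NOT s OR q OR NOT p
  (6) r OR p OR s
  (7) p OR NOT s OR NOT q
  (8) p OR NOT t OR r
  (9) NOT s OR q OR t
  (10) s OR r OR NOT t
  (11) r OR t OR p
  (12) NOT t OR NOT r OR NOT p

There are 2^5 = 32 truth assignments over (p, q, r, s, t).
Split on r. With r = true, the clauses containing r are satisfied and NOT r drops from the rest; 5 of the 2^4 = 16 assignments to the other variables satisfy what remains.
With r = false, by the same count on the reduced clause set, 3 assignments work.
(One model: p=F, q=F, r=T, s=F, t=F.)
Total: 5 + 3 = 8.

8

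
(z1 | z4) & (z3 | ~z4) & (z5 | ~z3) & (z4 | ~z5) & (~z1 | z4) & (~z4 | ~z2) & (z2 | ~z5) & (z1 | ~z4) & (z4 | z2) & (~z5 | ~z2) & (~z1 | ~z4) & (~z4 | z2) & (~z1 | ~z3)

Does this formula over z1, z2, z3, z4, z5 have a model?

Branch on z1: set z1 = 1.
(z4) alone gives z4 = 1.
But (~z4) is also a unit clause — contradiction.
So z1 must be the other value — set z1 = 0.
(z4) alone gives z4 = 1.
But (~z4) is also a unit clause — contradiction.
Both values of z1 lead to a conflict.
No assignment satisfies every clause.

Unsatisfiable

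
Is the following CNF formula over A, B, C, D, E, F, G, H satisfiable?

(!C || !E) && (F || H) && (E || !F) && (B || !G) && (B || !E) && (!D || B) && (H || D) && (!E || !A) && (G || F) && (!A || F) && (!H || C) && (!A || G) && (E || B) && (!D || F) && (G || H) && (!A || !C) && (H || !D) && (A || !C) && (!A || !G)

Suppose C = false.
Unit clause (!H) forces H = false.
Unit clause (F) forces F = true.
Unit clause (E) forces E = true.
Unit clause (B) forces B = true.
Unit clause (D) forces D = true.
Now (!D) is unsatisfied and unit — conflict.
So C must be the other value — set C = true.
Unit clause (!E) forces E = false.
Unit clause (!F) forces F = false.
Unit clause (H) forces H = true.
Unit clause (G) forces G = true.
Unit clause (B) forces B = true.
Unit clause (!A) forces A = false.
Now (A) is unsatisfied and unit — conflict.
Neither C = true nor C = false works.
No assignment satisfies every clause.

Unsatisfiable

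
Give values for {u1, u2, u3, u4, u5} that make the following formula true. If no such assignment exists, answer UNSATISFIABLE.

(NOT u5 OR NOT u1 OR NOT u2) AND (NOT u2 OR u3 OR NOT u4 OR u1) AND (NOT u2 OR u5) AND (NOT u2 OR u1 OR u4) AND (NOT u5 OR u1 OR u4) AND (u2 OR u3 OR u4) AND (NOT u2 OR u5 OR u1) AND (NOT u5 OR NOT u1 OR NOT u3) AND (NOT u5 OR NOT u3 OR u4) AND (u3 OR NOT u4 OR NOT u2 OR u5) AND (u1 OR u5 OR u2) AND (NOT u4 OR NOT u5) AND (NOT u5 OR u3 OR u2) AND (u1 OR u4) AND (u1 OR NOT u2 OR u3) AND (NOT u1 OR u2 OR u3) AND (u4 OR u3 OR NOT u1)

u1 ↦ true, u2 ↦ false, u3 ↦ true, u4 ↦ true, u5 ↦ false

Suppose u2 = false.
Suppose u3 = true.
Suppose u5 = false.
(u1) alone gives u1 = true.
All clauses hold; u4 can take either value.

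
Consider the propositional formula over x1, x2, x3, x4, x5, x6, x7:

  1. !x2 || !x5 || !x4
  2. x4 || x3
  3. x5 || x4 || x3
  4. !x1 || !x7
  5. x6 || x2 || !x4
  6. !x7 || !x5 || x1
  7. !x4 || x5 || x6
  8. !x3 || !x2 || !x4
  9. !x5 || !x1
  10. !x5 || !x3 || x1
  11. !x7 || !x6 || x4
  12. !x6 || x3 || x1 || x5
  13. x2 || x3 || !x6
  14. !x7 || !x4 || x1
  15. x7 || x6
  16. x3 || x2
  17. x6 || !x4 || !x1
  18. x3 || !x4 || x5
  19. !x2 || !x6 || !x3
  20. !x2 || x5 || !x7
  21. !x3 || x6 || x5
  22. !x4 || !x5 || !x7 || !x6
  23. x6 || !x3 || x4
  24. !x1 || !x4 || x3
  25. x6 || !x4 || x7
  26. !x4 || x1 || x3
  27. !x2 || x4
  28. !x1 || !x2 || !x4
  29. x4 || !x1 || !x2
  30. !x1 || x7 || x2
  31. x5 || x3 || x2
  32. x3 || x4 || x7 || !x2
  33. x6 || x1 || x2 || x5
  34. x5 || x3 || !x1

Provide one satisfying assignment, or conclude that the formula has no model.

x1 ↦ false; x2 ↦ false; x3 ↦ true; x4 ↦ true; x5 ↦ false; x6 ↦ true; x7 ↦ false

Suppose x4 = true.
Suppose x2 = false.
(x6) alone gives x6 = true.
(x3) alone gives x3 = true.
Suppose x1 = false.
(!x5) alone gives x5 = false.
(!x7) alone gives x7 = false.
All clauses are satisfied.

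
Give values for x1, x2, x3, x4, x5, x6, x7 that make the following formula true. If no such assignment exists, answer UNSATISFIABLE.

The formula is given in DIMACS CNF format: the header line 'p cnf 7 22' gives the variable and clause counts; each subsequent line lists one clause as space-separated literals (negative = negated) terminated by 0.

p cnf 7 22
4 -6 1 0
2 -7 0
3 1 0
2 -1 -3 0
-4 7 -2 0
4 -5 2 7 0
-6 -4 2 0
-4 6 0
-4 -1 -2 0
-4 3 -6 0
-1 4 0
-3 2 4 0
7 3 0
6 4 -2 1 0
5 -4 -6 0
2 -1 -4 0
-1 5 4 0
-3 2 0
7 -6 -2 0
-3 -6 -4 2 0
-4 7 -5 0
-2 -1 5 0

x1=False, x2=True, x3=True, x4=True, x5=True, x6=True, x7=True

Branch on x2: set x2 = True.
Branch on x3: set x3 = True.
Branch on x4: set x4 = True.
Unit clause (x7) forces x7 = True.
Unit clause (x6) forces x6 = True.
Unit clause (¬x1) forces x1 = False.
Unit clause (x5) forces x5 = True.
All clauses are satisfied.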